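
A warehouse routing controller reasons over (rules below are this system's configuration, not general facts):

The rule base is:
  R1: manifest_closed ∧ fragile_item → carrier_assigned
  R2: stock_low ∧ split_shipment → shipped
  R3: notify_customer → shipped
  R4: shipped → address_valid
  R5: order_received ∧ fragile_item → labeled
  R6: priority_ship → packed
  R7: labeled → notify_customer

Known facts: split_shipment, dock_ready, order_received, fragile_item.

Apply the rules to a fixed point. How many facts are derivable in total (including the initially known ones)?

8

[1] R5 [order_received ∧ fragile_item → labeled]. ⇒ new: labeled.
[2] R7 [labeled → notify_customer]. ⇒ new: notify_customer.
[3] R3 [notify_customer → shipped]. ⇒ new: shipped.
[4] R4 [shipped → address_valid]. ⇒ new: address_valid.
Closure: {address_valid, dock_ready, fragile_item, labeled, notify_customer, order_received, shipped, split_shipment} — 8 facts.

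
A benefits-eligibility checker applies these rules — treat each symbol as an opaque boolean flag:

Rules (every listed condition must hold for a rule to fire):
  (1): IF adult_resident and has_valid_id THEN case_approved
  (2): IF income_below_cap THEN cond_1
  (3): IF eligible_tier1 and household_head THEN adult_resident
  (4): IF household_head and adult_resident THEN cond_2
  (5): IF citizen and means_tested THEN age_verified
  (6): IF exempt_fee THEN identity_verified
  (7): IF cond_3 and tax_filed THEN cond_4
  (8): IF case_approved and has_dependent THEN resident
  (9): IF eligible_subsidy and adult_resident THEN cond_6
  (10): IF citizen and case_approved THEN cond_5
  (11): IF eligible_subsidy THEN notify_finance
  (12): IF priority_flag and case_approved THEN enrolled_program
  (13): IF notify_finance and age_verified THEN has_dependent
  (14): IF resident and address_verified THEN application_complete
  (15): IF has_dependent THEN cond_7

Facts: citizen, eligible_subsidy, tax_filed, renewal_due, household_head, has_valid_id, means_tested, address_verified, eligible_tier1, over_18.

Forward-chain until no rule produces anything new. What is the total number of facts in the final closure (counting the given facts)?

[1] (3) [IF eligible_tier1 and household_head THEN adult_resident]; (5) [IF citizen and means_tested THEN age_verified]; (11) [IF eligible_subsidy THEN notify_finance]. ⇒ new: adult_resident, age_verified, notify_finance.
[2] (1) [IF adult_resident and has_valid_id THEN case_approved]; (4) [IF household_head and adult_resident THEN cond_2]; (9) [IF eligible_subsidy and adult_resident THEN cond_6]; (13) [IF notify_finance and age_verified THEN has_dependent]. ⇒ new: case_approved, cond_2, cond_6, has_dependent.
[3] (8) [IF case_approved and has_dependent THEN resident]; (10) [IF citizen and case_approved THEN cond_5]; (15) [IF has_dependent THEN cond_7]. ⇒ new: resident, cond_5, cond_7.
[4] (14) [IF resident and address_verified THEN application_complete]. ⇒ new: application_complete.
Closure: {address_verified, adult_resident, age_verified, application_complete, case_approved, citizen, cond_2, cond_5, cond_6, cond_7, eligible_subsidy, eligible_tier1, has_dependent, has_valid_id, household_head, means_tested, notify_finance, over_18, renewal_due, resident, tax_filed} — 21 facts.

21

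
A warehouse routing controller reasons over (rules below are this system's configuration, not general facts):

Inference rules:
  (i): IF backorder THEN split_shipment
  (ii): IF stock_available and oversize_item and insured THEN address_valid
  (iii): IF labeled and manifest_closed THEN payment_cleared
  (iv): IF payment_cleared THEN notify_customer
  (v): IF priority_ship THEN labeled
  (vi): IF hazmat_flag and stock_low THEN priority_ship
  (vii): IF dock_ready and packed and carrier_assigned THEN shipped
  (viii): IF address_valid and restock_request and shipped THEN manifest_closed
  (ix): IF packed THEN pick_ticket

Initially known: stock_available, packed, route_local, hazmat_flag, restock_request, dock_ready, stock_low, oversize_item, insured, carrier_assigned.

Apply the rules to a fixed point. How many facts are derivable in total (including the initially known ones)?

[1] (ii) [IF stock_available and oversize_item and insured THEN address_valid]; (vi) [IF hazmat_flag and stock_low THEN priority_ship]; (vii) [IF dock_ready and packed and carrier_assigned THEN shipped]; (ix) [IF packed THEN pick_ticket]. ⇒ new: address_valid, priority_ship, shipped, pick_ticket.
[2] (v) [IF priority_ship THEN labeled]; (viii) [IF address_valid and restock_request and shipped THEN manifest_closed]. ⇒ new: labeled, manifest_closed.
[3] (iii) [IF labeled and manifest_closed THEN payment_cleared]. ⇒ new: payment_cleared.
[4] (iv) [IF payment_cleared THEN notify_customer]. ⇒ new: notify_customer.
Closure: {address_valid, carrier_assigned, dock_ready, hazmat_flag, insured, labeled, manifest_closed, notify_customer, oversize_item, packed, payment_cleared, pick_ticket, priority_ship, restock_request, route_local, shipped, stock_available, stock_low} — 18 facts.

18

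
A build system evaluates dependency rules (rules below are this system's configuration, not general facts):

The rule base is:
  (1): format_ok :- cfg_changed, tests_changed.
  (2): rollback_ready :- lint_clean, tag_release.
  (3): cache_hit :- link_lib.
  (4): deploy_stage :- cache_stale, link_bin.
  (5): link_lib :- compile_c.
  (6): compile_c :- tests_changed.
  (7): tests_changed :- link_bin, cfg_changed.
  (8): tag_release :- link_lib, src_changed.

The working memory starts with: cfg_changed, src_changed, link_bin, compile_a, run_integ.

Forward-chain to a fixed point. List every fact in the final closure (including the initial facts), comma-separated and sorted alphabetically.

Round 1 — (7), derive tests_changed.
Round 2 — (1), (6), derive format_ok, compile_c.
Round 3 — (5), derive link_lib.
Round 4 — (3), (8), derive cache_hit, tag_release.

cache_hit, cfg_changed, compile_a, compile_c, format_ok, link_bin, link_lib, run_integ, src_changed, tag_release, tests_changed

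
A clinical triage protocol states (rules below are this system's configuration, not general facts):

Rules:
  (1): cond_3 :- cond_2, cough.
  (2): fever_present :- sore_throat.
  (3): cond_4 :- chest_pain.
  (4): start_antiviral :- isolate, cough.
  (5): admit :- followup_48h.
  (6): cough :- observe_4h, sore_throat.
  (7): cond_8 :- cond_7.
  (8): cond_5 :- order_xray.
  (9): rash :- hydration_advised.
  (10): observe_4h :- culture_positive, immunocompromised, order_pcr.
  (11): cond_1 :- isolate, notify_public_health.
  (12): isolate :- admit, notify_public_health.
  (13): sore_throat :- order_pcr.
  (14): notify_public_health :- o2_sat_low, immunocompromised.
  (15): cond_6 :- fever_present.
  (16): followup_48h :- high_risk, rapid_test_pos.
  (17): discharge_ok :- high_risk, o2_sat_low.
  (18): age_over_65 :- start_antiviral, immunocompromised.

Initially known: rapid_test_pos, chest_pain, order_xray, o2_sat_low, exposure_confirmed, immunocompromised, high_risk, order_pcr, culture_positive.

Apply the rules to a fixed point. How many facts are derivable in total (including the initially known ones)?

24

Round 1 — (3), (8), (10), (13), (14), (16), (17), derive cond_4, cond_5, observe_4h, sore_throat, notify_public_health, followup_48h, discharge_ok.
Round 2 — (2), (5), (6), derive fever_present, admit, cough.
Round 3 — (12), (15), derive isolate, cond_6.
Round 4 — (4), (11), derive start_antiviral, cond_1.
Round 5 — (18), derive age_over_65.
Closure: {admit, age_over_65, chest_pain, cond_1, cond_4, cond_5, cond_6, cough, culture_positive, discharge_ok, exposure_confirmed, fever_present, followup_48h, high_risk, immunocompromised, isolate, notify_public_health, o2_sat_low, observe_4h, order_pcr, order_xray, rapid_test_pos, sore_throat, start_antiviral} — 24 facts.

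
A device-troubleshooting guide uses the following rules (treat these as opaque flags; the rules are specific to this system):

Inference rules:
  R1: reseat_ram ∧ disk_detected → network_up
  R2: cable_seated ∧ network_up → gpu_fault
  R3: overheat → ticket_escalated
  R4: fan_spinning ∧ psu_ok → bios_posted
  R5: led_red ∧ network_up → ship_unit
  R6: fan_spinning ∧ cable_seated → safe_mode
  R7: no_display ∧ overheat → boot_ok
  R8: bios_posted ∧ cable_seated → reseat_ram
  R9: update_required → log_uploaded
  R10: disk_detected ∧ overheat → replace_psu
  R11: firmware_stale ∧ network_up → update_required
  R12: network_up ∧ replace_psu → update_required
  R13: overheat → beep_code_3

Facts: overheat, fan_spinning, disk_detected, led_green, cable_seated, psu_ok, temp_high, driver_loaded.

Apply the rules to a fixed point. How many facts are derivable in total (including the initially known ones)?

[1] R3 [overheat → ticket_escalated]; R4 [fan_spinning ∧ psu_ok → bios_posted]; R6 [fan_spinning ∧ cable_seated → safe_mode]; R10 [disk_detected ∧ overheat → replace_psu]; R13 [overheat → beep_code_3]. ⇒ new: ticket_escalated, bios_posted, safe_mode, replace_psu, beep_code_3.
[2] R8 [bios_posted ∧ cable_seated → reseat_ram]. ⇒ new: reseat_ram.
[3] R1 [reseat_ram ∧ disk_detected → network_up]. ⇒ new: network_up.
[4] R2 [cable_seated ∧ network_up → gpu_fault]; R12 [network_up ∧ replace_psu → update_required]. ⇒ new: gpu_fault, update_required.
[5] R9 [update_required → log_uploaded]. ⇒ new: log_uploaded.
Closure: {beep_code_3, bios_posted, cable_seated, disk_detected, driver_loaded, fan_spinning, gpu_fault, led_green, log_uploaded, network_up, overheat, psu_ok, replace_psu, reseat_ram, safe_mode, temp_high, ticket_escalated, update_required} — 18 facts.

18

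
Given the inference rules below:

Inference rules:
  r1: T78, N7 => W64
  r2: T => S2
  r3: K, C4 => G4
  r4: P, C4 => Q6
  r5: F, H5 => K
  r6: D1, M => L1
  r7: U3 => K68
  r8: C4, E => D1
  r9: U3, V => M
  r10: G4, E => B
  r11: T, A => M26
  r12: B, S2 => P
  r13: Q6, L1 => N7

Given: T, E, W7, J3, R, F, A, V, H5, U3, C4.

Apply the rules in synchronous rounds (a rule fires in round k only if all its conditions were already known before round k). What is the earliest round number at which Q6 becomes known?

Round 1 fires r2, r5, r7, r8, r9, r11, giving S2, K, K68, D1, M, M26.
Round 2 fires r3, r6, giving G4, L1.
Round 3 fires r10, giving B.
Round 4 fires r12, giving P.
Round 5 fires r4, giving Q6.
Q6 first appears in round 5.

5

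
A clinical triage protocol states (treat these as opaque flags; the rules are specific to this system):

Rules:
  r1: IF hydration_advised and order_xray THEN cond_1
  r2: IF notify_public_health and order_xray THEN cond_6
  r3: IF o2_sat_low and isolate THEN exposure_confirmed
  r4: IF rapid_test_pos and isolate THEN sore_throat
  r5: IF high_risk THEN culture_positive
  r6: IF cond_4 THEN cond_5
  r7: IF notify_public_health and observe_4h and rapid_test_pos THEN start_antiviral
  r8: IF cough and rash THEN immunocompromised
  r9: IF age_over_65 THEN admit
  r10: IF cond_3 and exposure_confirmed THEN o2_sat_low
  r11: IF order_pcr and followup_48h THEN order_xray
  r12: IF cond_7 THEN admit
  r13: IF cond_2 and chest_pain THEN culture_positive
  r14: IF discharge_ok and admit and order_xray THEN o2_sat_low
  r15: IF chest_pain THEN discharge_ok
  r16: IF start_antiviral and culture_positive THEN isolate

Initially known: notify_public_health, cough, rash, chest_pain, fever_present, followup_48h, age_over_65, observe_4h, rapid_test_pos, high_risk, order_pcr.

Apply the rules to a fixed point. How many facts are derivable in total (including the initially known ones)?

Round 1: r5 [IF high_risk THEN culture_positive]; r7 [IF notify_public_health and observe_4h and rapid_test_pos THEN start_antiviral]; r8 [IF cough and rash THEN immunocompromised]; r9 [IF age_over_65 THEN admit]; r11 [IF order_pcr and followup_48h THEN order_xray]; r15 [IF chest_pain THEN discharge_ok]. New: culture_positive, start_antiviral, immunocompromised, admit, order_xray, discharge_ok.
Round 2: r2 [IF notify_public_health and order_xray THEN cond_6]; r14 [IF discharge_ok and admit and order_xray THEN o2_sat_low]; r16 [IF start_antiviral and culture_positive THEN isolate]. New: cond_6, o2_sat_low, isolate.
Round 3: r3 [IF o2_sat_low and isolate THEN exposure_confirmed]; r4 [IF rapid_test_pos and isolate THEN sore_throat]. New: exposure_confirmed, sore_throat.
Closure: {admit, age_over_65, chest_pain, cond_6, cough, culture_positive, discharge_ok, exposure_confirmed, fever_present, followup_48h, high_risk, immunocompromised, isolate, notify_public_health, o2_sat_low, observe_4h, order_pcr, order_xray, rapid_test_pos, rash, sore_throat, start_antiviral} — 22 facts.

22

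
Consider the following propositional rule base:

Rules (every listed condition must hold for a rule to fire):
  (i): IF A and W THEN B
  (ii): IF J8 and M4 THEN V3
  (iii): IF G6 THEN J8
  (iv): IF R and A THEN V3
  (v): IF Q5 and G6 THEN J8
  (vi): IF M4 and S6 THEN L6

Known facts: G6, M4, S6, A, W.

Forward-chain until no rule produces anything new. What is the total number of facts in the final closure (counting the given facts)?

9

Round 1: (i) [IF A and W THEN B]; (iii) [IF G6 THEN J8]; (vi) [IF M4 and S6 THEN L6]. New: B, J8, L6.
Round 2: (ii) [IF J8 and M4 THEN V3]. New: V3.
Closure: {A, B, G6, J8, L6, M4, S6, V3, W} — 9 facts.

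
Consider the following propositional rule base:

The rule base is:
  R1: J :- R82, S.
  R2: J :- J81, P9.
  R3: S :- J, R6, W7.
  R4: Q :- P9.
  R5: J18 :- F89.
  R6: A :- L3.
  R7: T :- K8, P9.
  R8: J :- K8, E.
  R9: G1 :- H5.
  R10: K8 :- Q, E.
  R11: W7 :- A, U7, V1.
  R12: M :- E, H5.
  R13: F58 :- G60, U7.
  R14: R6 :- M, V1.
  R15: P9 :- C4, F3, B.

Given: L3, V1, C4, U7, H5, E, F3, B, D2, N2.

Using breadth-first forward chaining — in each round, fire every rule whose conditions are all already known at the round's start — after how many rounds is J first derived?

4

Round 1 — R6, R9, R12, R15, derive A, G1, M, P9.
Round 2 — R4, R11, R14, derive Q, W7, R6.
Round 3 — R10, derive K8.
Round 4 — R7, R8, derive T, J.
J first appears in round 4.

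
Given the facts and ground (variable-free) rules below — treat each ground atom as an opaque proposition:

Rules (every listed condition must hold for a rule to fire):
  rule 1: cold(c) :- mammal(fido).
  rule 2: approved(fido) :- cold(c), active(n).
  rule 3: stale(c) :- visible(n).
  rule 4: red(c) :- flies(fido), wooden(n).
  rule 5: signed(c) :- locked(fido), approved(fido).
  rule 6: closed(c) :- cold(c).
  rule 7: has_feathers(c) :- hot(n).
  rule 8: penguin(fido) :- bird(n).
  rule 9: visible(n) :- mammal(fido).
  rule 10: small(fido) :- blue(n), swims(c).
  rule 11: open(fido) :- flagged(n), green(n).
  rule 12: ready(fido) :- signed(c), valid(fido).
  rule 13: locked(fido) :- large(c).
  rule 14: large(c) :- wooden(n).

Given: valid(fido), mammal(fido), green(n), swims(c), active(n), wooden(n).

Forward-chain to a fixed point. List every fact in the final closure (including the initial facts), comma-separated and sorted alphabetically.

active(n), approved(fido), closed(c), cold(c), green(n), large(c), locked(fido), mammal(fido), ready(fido), signed(c), stale(c), swims(c), valid(fido), visible(n), wooden(n)

Round 1: rule 1 [cold(c) :- mammal(fido).]; rule 9 [visible(n) :- mammal(fido).]; rule 14 [large(c) :- wooden(n).]. Adds cold(c), visible(n), large(c).
Round 2: rule 2 [approved(fido) :- cold(c), active(n).]; rule 3 [stale(c) :- visible(n).]; rule 6 [closed(c) :- cold(c).]; rule 13 [locked(fido) :- large(c).]. Adds approved(fido), stale(c), closed(c), locked(fido).
Round 3: rule 5 [signed(c) :- locked(fido), approved(fido).]. Adds signed(c).
Round 4: rule 12 [ready(fido) :- signed(c), valid(fido).]. Adds ready(fido).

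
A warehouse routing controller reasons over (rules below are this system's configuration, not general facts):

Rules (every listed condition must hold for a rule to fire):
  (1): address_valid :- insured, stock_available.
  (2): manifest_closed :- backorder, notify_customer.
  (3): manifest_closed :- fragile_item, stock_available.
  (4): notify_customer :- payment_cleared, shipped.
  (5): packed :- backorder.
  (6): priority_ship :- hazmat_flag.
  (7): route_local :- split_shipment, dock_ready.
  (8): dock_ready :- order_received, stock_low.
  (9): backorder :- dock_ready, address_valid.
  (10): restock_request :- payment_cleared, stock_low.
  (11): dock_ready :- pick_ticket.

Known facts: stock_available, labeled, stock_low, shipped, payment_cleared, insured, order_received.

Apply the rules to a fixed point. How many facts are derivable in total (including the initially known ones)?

14

Round 1 fires (1), (4), (8), (10), giving address_valid, notify_customer, dock_ready, restock_request.
Round 2 fires (9), giving backorder.
Round 3 fires (2), (5), giving manifest_closed, packed.
Closure: {address_valid, backorder, dock_ready, insured, labeled, manifest_closed, notify_customer, order_received, packed, payment_cleared, restock_request, shipped, stock_available, stock_low} — 14 facts.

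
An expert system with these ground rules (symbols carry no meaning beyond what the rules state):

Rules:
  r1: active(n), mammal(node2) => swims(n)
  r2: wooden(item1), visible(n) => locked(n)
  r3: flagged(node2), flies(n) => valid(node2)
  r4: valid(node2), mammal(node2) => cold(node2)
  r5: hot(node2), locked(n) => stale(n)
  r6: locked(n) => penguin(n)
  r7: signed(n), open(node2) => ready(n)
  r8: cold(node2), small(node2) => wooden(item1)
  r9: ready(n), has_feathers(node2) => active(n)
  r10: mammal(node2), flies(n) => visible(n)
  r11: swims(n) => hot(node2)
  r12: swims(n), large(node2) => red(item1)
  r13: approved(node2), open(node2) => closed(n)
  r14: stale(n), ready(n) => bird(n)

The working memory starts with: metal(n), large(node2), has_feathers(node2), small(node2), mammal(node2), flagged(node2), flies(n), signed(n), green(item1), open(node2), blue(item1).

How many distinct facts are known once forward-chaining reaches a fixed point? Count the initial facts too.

Round 1: r3 [flagged(node2), flies(n) => valid(node2)]; r7 [signed(n), open(node2) => ready(n)]; r10 [mammal(node2), flies(n) => visible(n)]. New: valid(node2), ready(n), visible(n).
Round 2: r4 [valid(node2), mammal(node2) => cold(node2)]; r9 [ready(n), has_feathers(node2) => active(n)]. New: cold(node2), active(n).
Round 3: r1 [active(n), mammal(node2) => swims(n)]; r8 [cold(node2), small(node2) => wooden(item1)]. New: swims(n), wooden(item1).
Round 4: r2 [wooden(item1), visible(n) => locked(n)]; r11 [swims(n) => hot(node2)]; r12 [swims(n), large(node2) => red(item1)]. New: locked(n), hot(node2), red(item1).
Round 5: r5 [hot(node2), locked(n) => stale(n)]; r6 [locked(n) => penguin(n)]. New: stale(n), penguin(n).
Round 6: r14 [stale(n), ready(n) => bird(n)]. New: bird(n).
Closure: {active(n), bird(n), blue(item1), cold(node2), flagged(node2), flies(n), green(item1), has_feathers(node2), hot(node2), large(node2), locked(n), mammal(node2), metal(n), open(node2), penguin(n), ready(n), red(item1), signed(n), small(node2), stale(n), swims(n), valid(node2), visible(n), wooden(item1)} — 24 facts.

24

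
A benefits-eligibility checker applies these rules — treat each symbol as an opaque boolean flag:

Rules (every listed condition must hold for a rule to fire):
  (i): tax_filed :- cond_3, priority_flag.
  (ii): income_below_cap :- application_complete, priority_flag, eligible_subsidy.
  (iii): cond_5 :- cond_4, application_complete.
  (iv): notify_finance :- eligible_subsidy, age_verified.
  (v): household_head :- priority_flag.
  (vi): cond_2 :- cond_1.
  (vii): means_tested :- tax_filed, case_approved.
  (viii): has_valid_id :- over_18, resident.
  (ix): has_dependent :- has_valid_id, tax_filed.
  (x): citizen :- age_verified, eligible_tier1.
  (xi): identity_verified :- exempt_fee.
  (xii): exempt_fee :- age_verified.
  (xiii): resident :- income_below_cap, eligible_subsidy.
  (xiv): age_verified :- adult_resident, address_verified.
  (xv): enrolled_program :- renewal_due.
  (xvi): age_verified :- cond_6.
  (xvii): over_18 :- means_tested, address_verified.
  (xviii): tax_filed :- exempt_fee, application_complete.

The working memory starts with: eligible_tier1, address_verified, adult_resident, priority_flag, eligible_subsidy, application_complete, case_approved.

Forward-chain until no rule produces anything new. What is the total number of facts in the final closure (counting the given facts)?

20

Round 1: (ii) [income_below_cap :- application_complete, priority_flag, eligible_subsidy.]; (v) [household_head :- priority_flag.]; (xiv) [age_verified :- adult_resident, address_verified.]. New: income_below_cap, household_head, age_verified.
Round 2: (iv) [notify_finance :- eligible_subsidy, age_verified.]; (x) [citizen :- age_verified, eligible_tier1.]; (xii) [exempt_fee :- age_verified.]; (xiii) [resident :- income_below_cap, eligible_subsidy.]. New: notify_finance, citizen, exempt_fee, resident.
Round 3: (xi) [identity_verified :- exempt_fee.]; (xviii) [tax_filed :- exempt_fee, application_complete.]. New: identity_verified, tax_filed.
Round 4: (vii) [means_tested :- tax_filed, case_approved.]. New: means_tested.
Round 5: (xvii) [over_18 :- means_tested, address_verified.]. New: over_18.
Round 6: (viii) [has_valid_id :- over_18, resident.]. New: has_valid_id.
Round 7: (ix) [has_dependent :- has_valid_id, tax_filed.]. New: has_dependent.
Closure: {address_verified, adult_resident, age_verified, application_complete, case_approved, citizen, eligible_subsidy, eligible_tier1, exempt_fee, has_dependent, has_valid_id, household_head, identity_verified, income_below_cap, means_tested, notify_finance, over_18, priority_flag, resident, tax_filed} — 20 facts.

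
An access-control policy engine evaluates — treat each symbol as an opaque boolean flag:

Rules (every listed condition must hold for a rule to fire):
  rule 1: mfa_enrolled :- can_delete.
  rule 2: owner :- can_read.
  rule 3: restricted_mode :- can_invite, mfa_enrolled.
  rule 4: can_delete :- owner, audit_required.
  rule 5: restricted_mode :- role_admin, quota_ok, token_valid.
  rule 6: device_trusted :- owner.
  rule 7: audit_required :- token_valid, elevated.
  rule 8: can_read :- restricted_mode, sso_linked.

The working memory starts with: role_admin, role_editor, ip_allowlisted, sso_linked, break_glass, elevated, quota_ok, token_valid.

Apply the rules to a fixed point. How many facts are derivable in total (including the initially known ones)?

15

Round 1: rule 5 [restricted_mode :- role_admin, quota_ok, token_valid.]; rule 7 [audit_required :- token_valid, elevated.]. New: restricted_mode, audit_required.
Round 2: rule 8 [can_read :- restricted_mode, sso_linked.]. New: can_read.
Round 3: rule 2 [owner :- can_read.]. New: owner.
Round 4: rule 4 [can_delete :- owner, audit_required.]; rule 6 [device_trusted :- owner.]. New: can_delete, device_trusted.
Round 5: rule 1 [mfa_enrolled :- can_delete.]. New: mfa_enrolled.
Closure: {audit_required, break_glass, can_delete, can_read, device_trusted, elevated, ip_allowlisted, mfa_enrolled, owner, quota_ok, restricted_mode, role_admin, role_editor, sso_linked, token_valid} — 15 facts.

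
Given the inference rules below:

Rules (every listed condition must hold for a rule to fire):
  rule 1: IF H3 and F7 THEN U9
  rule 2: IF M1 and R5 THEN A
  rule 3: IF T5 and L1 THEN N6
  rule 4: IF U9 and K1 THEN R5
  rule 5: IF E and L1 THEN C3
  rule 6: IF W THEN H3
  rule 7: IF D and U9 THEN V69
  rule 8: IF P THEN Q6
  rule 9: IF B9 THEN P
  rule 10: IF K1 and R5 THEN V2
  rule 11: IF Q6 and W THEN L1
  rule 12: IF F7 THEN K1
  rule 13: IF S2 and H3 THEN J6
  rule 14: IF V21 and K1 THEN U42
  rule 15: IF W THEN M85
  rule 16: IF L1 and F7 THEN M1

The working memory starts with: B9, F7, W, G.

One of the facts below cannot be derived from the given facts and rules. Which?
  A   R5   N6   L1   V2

N6

Round 1 fires rule 6, rule 9, rule 12, rule 15, giving H3, P, K1, M85.
Round 2 fires rule 1, rule 8, giving U9, Q6.
Round 3 fires rule 4, rule 11, giving R5, L1.
Round 4 fires rule 10, rule 16, giving V2, M1.
Round 5 fires rule 2, giving A.
Derived: A (round 5), V2 (round 4), R5 (round 3), L1 (round 3). N6 never appears in any round.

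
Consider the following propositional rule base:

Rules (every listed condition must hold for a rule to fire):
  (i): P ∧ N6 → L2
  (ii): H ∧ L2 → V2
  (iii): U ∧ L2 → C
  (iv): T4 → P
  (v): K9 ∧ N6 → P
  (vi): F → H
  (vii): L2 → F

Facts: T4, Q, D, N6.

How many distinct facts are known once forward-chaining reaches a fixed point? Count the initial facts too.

9

[1] (iv) [T4 → P]. ⇒ new: P.
[2] (i) [P ∧ N6 → L2]. ⇒ new: L2.
[3] (vii) [L2 → F]. ⇒ new: F.
[4] (vi) [F → H]. ⇒ new: H.
[5] (ii) [H ∧ L2 → V2]. ⇒ new: V2.
Closure: {D, F, H, L2, N6, P, Q, T4, V2} — 9 facts.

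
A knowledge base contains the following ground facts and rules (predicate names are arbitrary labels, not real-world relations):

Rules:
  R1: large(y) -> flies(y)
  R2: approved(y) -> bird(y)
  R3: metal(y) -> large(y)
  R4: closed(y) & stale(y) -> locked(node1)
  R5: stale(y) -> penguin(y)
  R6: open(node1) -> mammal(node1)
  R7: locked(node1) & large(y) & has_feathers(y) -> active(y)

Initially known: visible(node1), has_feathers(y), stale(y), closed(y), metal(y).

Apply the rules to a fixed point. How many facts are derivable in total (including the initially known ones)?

[1] R3 [metal(y) -> large(y)]; R4 [closed(y) & stale(y) -> locked(node1)]; R5 [stale(y) -> penguin(y)]. ⇒ new: large(y), locked(node1), penguin(y).
[2] R1 [large(y) -> flies(y)]; R7 [locked(node1) & large(y) & has_feathers(y) -> active(y)]. ⇒ new: flies(y), active(y).
Closure: {active(y), closed(y), flies(y), has_feathers(y), large(y), locked(node1), metal(y), penguin(y), stale(y), visible(node1)} — 10 facts.

10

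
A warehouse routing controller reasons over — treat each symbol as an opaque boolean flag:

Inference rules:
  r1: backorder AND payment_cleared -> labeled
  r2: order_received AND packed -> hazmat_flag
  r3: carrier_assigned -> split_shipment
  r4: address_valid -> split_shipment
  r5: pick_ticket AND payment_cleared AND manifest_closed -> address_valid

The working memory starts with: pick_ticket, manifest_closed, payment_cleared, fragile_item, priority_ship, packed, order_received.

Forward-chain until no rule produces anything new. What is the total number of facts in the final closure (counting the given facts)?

10

Round 1 fires r2, r5, giving hazmat_flag, address_valid.
Round 2 fires r4, giving split_shipment.
Closure: {address_valid, fragile_item, hazmat_flag, manifest_closed, order_received, packed, payment_cleared, pick_ticket, priority_ship, split_shipment} — 10 facts.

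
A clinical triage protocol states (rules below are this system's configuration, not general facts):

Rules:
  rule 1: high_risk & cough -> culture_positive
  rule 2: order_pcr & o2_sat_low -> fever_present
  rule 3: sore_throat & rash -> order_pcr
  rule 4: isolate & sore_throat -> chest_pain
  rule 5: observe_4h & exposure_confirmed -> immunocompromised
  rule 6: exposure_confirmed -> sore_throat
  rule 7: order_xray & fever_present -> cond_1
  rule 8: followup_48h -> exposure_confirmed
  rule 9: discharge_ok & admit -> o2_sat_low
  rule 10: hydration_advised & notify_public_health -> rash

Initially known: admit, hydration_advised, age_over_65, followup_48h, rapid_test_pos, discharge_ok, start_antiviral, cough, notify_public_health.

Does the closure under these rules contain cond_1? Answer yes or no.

[1] rule 8 [followup_48h -> exposure_confirmed]; rule 9 [discharge_ok & admit -> o2_sat_low]; rule 10 [hydration_advised & notify_public_health -> rash]. ⇒ new: exposure_confirmed, o2_sat_low, rash.
[2] rule 6 [exposure_confirmed -> sore_throat]. ⇒ new: sore_throat.
[3] rule 3 [sore_throat & rash -> order_pcr]. ⇒ new: order_pcr.
[4] rule 2 [order_pcr & o2_sat_low -> fever_present]. ⇒ new: fever_present.
Fixed point reached. cond_1 is concluded only by rule 7; rule 7 needs order_xray (never derived).

no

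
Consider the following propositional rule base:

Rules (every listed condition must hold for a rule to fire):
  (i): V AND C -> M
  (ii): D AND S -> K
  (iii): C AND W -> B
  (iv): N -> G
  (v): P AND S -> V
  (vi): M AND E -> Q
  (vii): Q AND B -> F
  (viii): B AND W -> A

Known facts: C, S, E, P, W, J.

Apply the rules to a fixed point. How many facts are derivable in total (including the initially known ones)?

Round 1 — (iii), (v), derive B, V.
Round 2 — (i), (viii), derive M, A.
Round 3 — (vi), derive Q.
Round 4 — (vii), derive F.
Closure: {A, B, C, E, F, J, M, P, Q, S, V, W} — 12 facts.

12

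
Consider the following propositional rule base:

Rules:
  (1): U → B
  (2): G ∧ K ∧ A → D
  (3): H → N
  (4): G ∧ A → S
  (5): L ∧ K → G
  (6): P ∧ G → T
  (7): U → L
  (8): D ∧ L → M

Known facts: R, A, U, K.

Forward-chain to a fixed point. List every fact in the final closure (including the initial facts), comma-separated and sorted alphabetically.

Round 1 fires (1), (7), giving B, L.
Round 2 fires (5), giving G.
Round 3 fires (2), (4), giving D, S.
Round 4 fires (8), giving M.

A, B, D, G, K, L, M, R, S, U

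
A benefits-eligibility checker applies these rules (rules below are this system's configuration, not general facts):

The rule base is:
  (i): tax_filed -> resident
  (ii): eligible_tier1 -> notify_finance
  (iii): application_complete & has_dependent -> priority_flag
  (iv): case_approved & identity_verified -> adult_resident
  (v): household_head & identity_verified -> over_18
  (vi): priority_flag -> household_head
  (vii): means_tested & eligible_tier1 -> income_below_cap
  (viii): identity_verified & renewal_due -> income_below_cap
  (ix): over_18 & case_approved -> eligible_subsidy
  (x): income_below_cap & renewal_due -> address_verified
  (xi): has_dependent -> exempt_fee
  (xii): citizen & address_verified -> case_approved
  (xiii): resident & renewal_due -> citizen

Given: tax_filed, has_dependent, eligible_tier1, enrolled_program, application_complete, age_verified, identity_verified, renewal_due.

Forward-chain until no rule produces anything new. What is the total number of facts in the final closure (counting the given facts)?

20

Round 1 fires (i), (ii), (iii), (viii), (xi), giving resident, notify_finance, priority_flag, income_below_cap, exempt_fee.
Round 2 fires (vi), (x), (xiii), giving household_head, address_verified, citizen.
Round 3 fires (v), (xii), giving over_18, case_approved.
Round 4 fires (iv), (ix), giving adult_resident, eligible_subsidy.
Closure: {address_verified, adult_resident, age_verified, application_complete, case_approved, citizen, eligible_subsidy, eligible_tier1, enrolled_program, exempt_fee, has_dependent, household_head, identity_verified, income_below_cap, notify_finance, over_18, priority_flag, renewal_due, resident, tax_filed} — 20 facts.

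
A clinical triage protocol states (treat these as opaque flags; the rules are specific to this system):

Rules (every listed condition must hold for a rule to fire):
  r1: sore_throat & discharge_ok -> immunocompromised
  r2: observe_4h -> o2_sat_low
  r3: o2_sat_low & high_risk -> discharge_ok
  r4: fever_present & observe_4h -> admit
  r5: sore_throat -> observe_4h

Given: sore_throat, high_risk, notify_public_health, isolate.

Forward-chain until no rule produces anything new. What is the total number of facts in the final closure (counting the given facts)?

8

Round 1 fires r5, giving observe_4h.
Round 2 fires r2, giving o2_sat_low.
Round 3 fires r3, giving discharge_ok.
Round 4 fires r1, giving immunocompromised.
Closure: {discharge_ok, high_risk, immunocompromised, isolate, notify_public_health, o2_sat_low, observe_4h, sore_throat} — 8 facts.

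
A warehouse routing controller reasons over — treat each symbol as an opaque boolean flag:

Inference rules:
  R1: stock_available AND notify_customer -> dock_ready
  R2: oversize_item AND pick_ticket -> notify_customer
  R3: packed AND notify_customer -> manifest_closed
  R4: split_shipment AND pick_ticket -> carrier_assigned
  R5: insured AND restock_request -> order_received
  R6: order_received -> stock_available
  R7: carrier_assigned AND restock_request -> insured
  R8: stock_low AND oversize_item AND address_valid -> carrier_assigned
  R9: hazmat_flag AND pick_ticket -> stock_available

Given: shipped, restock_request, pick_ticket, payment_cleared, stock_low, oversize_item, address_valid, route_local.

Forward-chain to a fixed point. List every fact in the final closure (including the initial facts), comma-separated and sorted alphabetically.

address_valid, carrier_assigned, dock_ready, insured, notify_customer, order_received, oversize_item, payment_cleared, pick_ticket, restock_request, route_local, shipped, stock_available, stock_low

Round 1 — R2, R8, derive notify_customer, carrier_assigned.
Round 2 — R7, derive insured.
Round 3 — R5, derive order_received.
Round 4 — R6, derive stock_available.
Round 5 — R1, derive dock_ready.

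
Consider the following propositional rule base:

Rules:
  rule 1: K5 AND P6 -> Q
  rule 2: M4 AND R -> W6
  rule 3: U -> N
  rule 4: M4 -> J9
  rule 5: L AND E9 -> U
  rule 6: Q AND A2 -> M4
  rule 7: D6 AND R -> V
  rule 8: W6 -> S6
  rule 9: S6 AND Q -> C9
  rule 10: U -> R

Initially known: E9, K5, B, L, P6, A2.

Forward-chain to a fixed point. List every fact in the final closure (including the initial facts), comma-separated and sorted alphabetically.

[1] rule 1 [K5 AND P6 -> Q]; rule 5 [L AND E9 -> U]. ⇒ new: Q, U.
[2] rule 3 [U -> N]; rule 6 [Q AND A2 -> M4]; rule 10 [U -> R]. ⇒ new: N, M4, R.
[3] rule 2 [M4 AND R -> W6]; rule 4 [M4 -> J9]. ⇒ new: W6, J9.
[4] rule 8 [W6 -> S6]. ⇒ new: S6.
[5] rule 9 [S6 AND Q -> C9]. ⇒ new: C9.

A2, B, C9, E9, J9, K5, L, M4, N, P6, Q, R, S6, U, W6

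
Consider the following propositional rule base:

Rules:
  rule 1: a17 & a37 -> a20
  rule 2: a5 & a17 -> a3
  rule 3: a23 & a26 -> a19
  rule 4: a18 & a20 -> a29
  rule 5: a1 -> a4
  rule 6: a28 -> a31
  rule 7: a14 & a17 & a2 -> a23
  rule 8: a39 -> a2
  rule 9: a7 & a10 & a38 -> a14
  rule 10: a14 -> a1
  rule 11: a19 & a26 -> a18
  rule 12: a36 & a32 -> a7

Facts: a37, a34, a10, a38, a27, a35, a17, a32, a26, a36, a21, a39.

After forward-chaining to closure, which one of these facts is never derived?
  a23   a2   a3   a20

a3

Round 1 fires rule 1, rule 8, rule 12, giving a20, a2, a7.
Round 2 fires rule 9, giving a14.
Round 3 fires rule 7, rule 10, giving a23, a1.
Round 4 fires rule 3, rule 5, giving a19, a4.
Round 5 fires rule 11, giving a18.
Round 6 fires rule 4, giving a29.
Derived: a23 (round 3), a20 (round 1), a2 (round 1). a3 never appears in any round.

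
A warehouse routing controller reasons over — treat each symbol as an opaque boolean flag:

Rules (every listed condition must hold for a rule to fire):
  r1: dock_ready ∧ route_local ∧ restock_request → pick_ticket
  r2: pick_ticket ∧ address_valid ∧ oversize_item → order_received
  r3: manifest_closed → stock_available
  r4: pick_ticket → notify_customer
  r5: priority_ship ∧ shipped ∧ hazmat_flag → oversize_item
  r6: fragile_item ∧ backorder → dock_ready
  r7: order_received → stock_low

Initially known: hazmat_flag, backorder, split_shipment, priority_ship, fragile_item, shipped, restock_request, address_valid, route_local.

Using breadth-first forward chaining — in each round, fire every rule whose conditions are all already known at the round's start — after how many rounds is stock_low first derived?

4

[1] r5 [priority_ship ∧ shipped ∧ hazmat_flag → oversize_item]; r6 [fragile_item ∧ backorder → dock_ready]. ⇒ new: oversize_item, dock_ready.
[2] r1 [dock_ready ∧ route_local ∧ restock_request → pick_ticket]. ⇒ new: pick_ticket.
[3] r2 [pick_ticket ∧ address_valid ∧ oversize_item → order_received]; r4 [pick_ticket → notify_customer]. ⇒ new: order_received, notify_customer.
[4] r7 [order_received → stock_low]. ⇒ new: stock_low.
stock_low first appears in round 4.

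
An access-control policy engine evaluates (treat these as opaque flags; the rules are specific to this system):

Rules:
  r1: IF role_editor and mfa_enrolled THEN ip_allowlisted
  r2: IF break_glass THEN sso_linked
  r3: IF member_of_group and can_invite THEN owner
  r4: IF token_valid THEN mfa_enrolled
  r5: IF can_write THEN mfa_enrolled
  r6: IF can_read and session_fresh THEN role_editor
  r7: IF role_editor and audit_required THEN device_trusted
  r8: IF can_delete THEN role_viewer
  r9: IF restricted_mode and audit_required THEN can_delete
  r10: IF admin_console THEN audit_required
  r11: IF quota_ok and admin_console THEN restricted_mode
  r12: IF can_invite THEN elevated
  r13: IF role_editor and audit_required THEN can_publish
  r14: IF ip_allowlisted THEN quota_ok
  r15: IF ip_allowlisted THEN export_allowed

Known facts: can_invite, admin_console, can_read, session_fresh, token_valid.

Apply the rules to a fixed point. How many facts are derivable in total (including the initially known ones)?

17

Round 1: r4 [IF token_valid THEN mfa_enrolled]; r6 [IF can_read and session_fresh THEN role_editor]; r10 [IF admin_console THEN audit_required]; r12 [IF can_invite THEN elevated]. Adds mfa_enrolled, role_editor, audit_required, elevated.
Round 2: r1 [IF role_editor and mfa_enrolled THEN ip_allowlisted]; r7 [IF role_editor and audit_required THEN device_trusted]; r13 [IF role_editor and audit_required THEN can_publish]. Adds ip_allowlisted, device_trusted, can_publish.
Round 3: r14 [IF ip_allowlisted THEN quota_ok]; r15 [IF ip_allowlisted THEN export_allowed]. Adds quota_ok, export_allowed.
Round 4: r11 [IF quota_ok and admin_console THEN restricted_mode]. Adds restricted_mode.
Round 5: r9 [IF restricted_mode and audit_required THEN can_delete]. Adds can_delete.
Round 6: r8 [IF can_delete THEN role_viewer]. Adds role_viewer.
Closure: {admin_console, audit_required, can_delete, can_invite, can_publish, can_read, device_trusted, elevated, export_allowed, ip_allowlisted, mfa_enrolled, quota_ok, restricted_mode, role_editor, role_viewer, session_fresh, token_valid} — 17 facts.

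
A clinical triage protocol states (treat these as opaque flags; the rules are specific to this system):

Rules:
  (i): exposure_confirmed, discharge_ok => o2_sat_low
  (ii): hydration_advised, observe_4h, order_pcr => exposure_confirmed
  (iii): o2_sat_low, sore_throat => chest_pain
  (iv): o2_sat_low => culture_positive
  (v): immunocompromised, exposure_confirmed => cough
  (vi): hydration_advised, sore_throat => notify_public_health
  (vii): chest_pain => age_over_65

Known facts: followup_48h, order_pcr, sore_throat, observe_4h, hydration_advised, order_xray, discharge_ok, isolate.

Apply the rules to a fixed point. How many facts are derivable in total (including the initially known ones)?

14

[1] (ii) [hydration_advised, observe_4h, order_pcr => exposure_confirmed]; (vi) [hydration_advised, sore_throat => notify_public_health]. ⇒ new: exposure_confirmed, notify_public_health.
[2] (i) [exposure_confirmed, discharge_ok => o2_sat_low]. ⇒ new: o2_sat_low.
[3] (iii) [o2_sat_low, sore_throat => chest_pain]; (iv) [o2_sat_low => culture_positive]. ⇒ new: chest_pain, culture_positive.
[4] (vii) [chest_pain => age_over_65]. ⇒ new: age_over_65.
Closure: {age_over_65, chest_pain, culture_positive, discharge_ok, exposure_confirmed, followup_48h, hydration_advised, isolate, notify_public_health, o2_sat_low, observe_4h, order_pcr, order_xray, sore_throat} — 14 facts.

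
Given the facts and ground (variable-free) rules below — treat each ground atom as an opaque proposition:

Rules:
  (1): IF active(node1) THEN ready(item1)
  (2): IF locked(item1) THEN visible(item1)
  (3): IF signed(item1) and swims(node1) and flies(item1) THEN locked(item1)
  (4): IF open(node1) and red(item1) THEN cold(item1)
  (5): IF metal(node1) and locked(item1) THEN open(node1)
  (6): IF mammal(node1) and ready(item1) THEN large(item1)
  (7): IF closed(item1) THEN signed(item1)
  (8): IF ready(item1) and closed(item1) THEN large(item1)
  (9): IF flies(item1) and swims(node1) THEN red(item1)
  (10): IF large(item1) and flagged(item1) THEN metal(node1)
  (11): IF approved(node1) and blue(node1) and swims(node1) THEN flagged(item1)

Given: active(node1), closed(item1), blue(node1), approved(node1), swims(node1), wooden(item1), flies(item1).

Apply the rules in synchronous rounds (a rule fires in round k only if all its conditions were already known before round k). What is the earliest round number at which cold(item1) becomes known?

Round 1 — (1), (7), (9), (11), derive ready(item1), signed(item1), red(item1), flagged(item1).
Round 2 — (3), (8), derive locked(item1), large(item1).
Round 3 — (2), (10), derive visible(item1), metal(node1).
Round 4 — (5), derive open(node1).
Round 5 — (4), derive cold(item1).
cold(item1) first appears in round 5.

5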